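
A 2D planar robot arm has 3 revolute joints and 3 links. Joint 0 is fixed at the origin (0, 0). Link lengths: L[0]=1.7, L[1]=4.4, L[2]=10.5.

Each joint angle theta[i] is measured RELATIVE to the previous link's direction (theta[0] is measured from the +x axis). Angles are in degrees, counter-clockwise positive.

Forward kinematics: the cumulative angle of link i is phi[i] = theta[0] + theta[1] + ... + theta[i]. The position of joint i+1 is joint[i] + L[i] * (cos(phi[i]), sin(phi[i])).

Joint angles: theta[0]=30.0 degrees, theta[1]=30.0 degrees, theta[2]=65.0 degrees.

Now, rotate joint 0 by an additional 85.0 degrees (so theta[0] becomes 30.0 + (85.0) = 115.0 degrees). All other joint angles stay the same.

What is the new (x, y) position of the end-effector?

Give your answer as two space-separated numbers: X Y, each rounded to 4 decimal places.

Answer: -13.4160 -1.1855

Derivation:
joint[0] = (0.0000, 0.0000)  (base)
link 0: phi[0] = 115 = 115 deg
  cos(115 deg) = -0.4226, sin(115 deg) = 0.9063
  joint[1] = (0.0000, 0.0000) + 1.7 * (-0.4226, 0.9063) = (0.0000 + -0.7185, 0.0000 + 1.5407) = (-0.7185, 1.5407)
link 1: phi[1] = 115 + 30 = 145 deg
  cos(145 deg) = -0.8192, sin(145 deg) = 0.5736
  joint[2] = (-0.7185, 1.5407) + 4.4 * (-0.8192, 0.5736) = (-0.7185 + -3.6043, 1.5407 + 2.5237) = (-4.3227, 4.0645)
link 2: phi[2] = 115 + 30 + 65 = 210 deg
  cos(210 deg) = -0.8660, sin(210 deg) = -0.5000
  joint[3] = (-4.3227, 4.0645) + 10.5 * (-0.8660, -0.5000) = (-4.3227 + -9.0933, 4.0645 + -5.2500) = (-13.4160, -1.1855)
End effector: (-13.4160, -1.1855)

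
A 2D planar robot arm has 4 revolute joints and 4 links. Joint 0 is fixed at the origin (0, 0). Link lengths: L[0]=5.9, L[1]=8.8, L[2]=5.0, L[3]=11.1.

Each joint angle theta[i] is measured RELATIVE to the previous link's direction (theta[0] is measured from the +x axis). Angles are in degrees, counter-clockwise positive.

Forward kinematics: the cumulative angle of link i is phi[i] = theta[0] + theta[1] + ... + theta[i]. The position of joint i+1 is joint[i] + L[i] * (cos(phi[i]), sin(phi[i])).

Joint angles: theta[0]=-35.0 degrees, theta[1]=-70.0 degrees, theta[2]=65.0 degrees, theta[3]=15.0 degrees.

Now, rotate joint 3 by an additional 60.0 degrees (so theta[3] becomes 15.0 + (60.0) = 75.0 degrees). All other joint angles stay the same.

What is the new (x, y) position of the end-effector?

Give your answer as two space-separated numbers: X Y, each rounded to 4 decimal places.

Answer: 15.4782 -8.7315

Derivation:
joint[0] = (0.0000, 0.0000)  (base)
link 0: phi[0] = -35 = -35 deg
  cos(-35 deg) = 0.8192, sin(-35 deg) = -0.5736
  joint[1] = (0.0000, 0.0000) + 5.9 * (0.8192, -0.5736) = (0.0000 + 4.8330, 0.0000 + -3.3841) = (4.8330, -3.3841)
link 1: phi[1] = -35 + -70 = -105 deg
  cos(-105 deg) = -0.2588, sin(-105 deg) = -0.9659
  joint[2] = (4.8330, -3.3841) + 8.8 * (-0.2588, -0.9659) = (4.8330 + -2.2776, -3.3841 + -8.5001) = (2.5554, -11.8842)
link 2: phi[2] = -35 + -70 + 65 = -40 deg
  cos(-40 deg) = 0.7660, sin(-40 deg) = -0.6428
  joint[3] = (2.5554, -11.8842) + 5 * (0.7660, -0.6428) = (2.5554 + 3.8302, -11.8842 + -3.2139) = (6.3856, -15.0982)
link 3: phi[3] = -35 + -70 + 65 + 75 = 35 deg
  cos(35 deg) = 0.8192, sin(35 deg) = 0.5736
  joint[4] = (6.3856, -15.0982) + 11.1 * (0.8192, 0.5736) = (6.3856 + 9.0926, -15.0982 + 6.3667) = (15.4782, -8.7315)
End effector: (15.4782, -8.7315)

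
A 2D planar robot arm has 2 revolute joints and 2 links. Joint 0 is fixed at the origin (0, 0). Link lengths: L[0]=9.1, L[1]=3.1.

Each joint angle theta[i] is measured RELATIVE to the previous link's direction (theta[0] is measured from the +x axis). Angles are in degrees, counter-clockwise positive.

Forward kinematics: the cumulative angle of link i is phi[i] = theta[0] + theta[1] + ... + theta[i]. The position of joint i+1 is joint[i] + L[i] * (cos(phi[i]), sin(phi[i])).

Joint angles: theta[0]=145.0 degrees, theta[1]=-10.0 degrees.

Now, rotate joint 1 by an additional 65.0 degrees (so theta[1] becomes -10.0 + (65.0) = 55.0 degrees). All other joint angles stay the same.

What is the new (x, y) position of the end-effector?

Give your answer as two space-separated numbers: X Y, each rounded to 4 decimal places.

joint[0] = (0.0000, 0.0000)  (base)
link 0: phi[0] = 145 = 145 deg
  cos(145 deg) = -0.8192, sin(145 deg) = 0.5736
  joint[1] = (0.0000, 0.0000) + 9.1 * (-0.8192, 0.5736) = (0.0000 + -7.4543, 0.0000 + 5.2195) = (-7.4543, 5.2195)
link 1: phi[1] = 145 + 55 = 200 deg
  cos(200 deg) = -0.9397, sin(200 deg) = -0.3420
  joint[2] = (-7.4543, 5.2195) + 3.1 * (-0.9397, -0.3420) = (-7.4543 + -2.9130, 5.2195 + -1.0603) = (-10.3673, 4.1593)
End effector: (-10.3673, 4.1593)

Answer: -10.3673 4.1593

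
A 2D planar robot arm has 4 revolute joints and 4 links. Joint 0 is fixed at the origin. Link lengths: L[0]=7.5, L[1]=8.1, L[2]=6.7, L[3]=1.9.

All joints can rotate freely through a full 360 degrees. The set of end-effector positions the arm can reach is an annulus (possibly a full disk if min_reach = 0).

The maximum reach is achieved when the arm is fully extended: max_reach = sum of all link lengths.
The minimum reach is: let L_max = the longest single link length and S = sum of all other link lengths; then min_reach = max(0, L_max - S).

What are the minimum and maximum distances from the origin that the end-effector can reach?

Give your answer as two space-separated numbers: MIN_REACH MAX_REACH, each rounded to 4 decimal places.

Link lengths: [7.5, 8.1, 6.7, 1.9]
max_reach = 7.5 + 8.1 + 6.7 + 1.9 = 24.2
L_max = max([7.5, 8.1, 6.7, 1.9]) = 8.1
S (sum of others) = 24.2 - 8.1 = 16.1
min_reach = max(0, 8.1 - 16.1) = max(0, -8) = 0

Answer: 0.0000 24.2000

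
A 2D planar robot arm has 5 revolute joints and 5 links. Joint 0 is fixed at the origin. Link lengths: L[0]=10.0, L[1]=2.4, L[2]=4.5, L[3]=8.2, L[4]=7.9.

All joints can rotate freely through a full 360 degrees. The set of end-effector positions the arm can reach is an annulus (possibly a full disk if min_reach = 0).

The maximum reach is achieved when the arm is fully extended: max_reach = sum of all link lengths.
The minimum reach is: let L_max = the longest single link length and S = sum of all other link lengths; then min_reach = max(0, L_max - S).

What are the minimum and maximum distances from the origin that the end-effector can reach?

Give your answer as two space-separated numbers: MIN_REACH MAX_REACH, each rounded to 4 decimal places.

Link lengths: [10.0, 2.4, 4.5, 8.2, 7.9]
max_reach = 10 + 2.4 + 4.5 + 8.2 + 7.9 = 33
L_max = max([10.0, 2.4, 4.5, 8.2, 7.9]) = 10
S (sum of others) = 33 - 10 = 23
min_reach = max(0, 10 - 23) = max(0, -13) = 0

Answer: 0.0000 33.0000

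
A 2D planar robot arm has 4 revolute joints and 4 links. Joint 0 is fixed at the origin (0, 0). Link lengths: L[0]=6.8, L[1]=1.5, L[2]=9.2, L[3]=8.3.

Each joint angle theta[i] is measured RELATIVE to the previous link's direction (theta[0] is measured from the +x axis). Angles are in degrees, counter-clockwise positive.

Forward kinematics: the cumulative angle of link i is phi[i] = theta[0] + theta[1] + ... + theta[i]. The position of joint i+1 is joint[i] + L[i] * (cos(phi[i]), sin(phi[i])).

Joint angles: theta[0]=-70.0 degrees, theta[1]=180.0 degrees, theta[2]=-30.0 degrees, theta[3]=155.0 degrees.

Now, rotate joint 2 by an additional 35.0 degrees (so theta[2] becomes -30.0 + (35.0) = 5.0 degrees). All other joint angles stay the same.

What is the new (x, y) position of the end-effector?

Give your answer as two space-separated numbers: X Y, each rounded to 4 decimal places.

Answer: -2.0754 -4.9423

Derivation:
joint[0] = (0.0000, 0.0000)  (base)
link 0: phi[0] = -70 = -70 deg
  cos(-70 deg) = 0.3420, sin(-70 deg) = -0.9397
  joint[1] = (0.0000, 0.0000) + 6.8 * (0.3420, -0.9397) = (0.0000 + 2.3257, 0.0000 + -6.3899) = (2.3257, -6.3899)
link 1: phi[1] = -70 + 180 = 110 deg
  cos(110 deg) = -0.3420, sin(110 deg) = 0.9397
  joint[2] = (2.3257, -6.3899) + 1.5 * (-0.3420, 0.9397) = (2.3257 + -0.5130, -6.3899 + 1.4095) = (1.8127, -4.9804)
link 2: phi[2] = -70 + 180 + 5 = 115 deg
  cos(115 deg) = -0.4226, sin(115 deg) = 0.9063
  joint[3] = (1.8127, -4.9804) + 9.2 * (-0.4226, 0.9063) = (1.8127 + -3.8881, -4.9804 + 8.3380) = (-2.0754, 3.3577)
link 3: phi[3] = -70 + 180 + 5 + 155 = 270 deg
  cos(270 deg) = -0.0000, sin(270 deg) = -1.0000
  joint[4] = (-2.0754, 3.3577) + 8.3 * (-0.0000, -1.0000) = (-2.0754 + -0.0000, 3.3577 + -8.3000) = (-2.0754, -4.9423)
End effector: (-2.0754, -4.9423)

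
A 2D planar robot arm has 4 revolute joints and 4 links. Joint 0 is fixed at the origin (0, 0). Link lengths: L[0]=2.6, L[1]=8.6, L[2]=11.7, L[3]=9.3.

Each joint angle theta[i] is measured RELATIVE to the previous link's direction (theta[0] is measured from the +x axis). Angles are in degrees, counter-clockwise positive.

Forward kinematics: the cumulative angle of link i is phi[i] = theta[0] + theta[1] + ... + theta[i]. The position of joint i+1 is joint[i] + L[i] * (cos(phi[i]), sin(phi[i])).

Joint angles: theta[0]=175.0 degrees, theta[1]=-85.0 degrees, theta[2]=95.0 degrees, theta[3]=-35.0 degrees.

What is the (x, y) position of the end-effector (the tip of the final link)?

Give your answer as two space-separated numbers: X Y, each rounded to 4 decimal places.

Answer: -22.2996 12.4569

Derivation:
joint[0] = (0.0000, 0.0000)  (base)
link 0: phi[0] = 175 = 175 deg
  cos(175 deg) = -0.9962, sin(175 deg) = 0.0872
  joint[1] = (0.0000, 0.0000) + 2.6 * (-0.9962, 0.0872) = (0.0000 + -2.5901, 0.0000 + 0.2266) = (-2.5901, 0.2266)
link 1: phi[1] = 175 + -85 = 90 deg
  cos(90 deg) = 0.0000, sin(90 deg) = 1.0000
  joint[2] = (-2.5901, 0.2266) + 8.6 * (0.0000, 1.0000) = (-2.5901 + 0.0000, 0.2266 + 8.6000) = (-2.5901, 8.8266)
link 2: phi[2] = 175 + -85 + 95 = 185 deg
  cos(185 deg) = -0.9962, sin(185 deg) = -0.0872
  joint[3] = (-2.5901, 8.8266) + 11.7 * (-0.9962, -0.0872) = (-2.5901 + -11.6555, 8.8266 + -1.0197) = (-14.2456, 7.8069)
link 3: phi[3] = 175 + -85 + 95 + -35 = 150 deg
  cos(150 deg) = -0.8660, sin(150 deg) = 0.5000
  joint[4] = (-14.2456, 7.8069) + 9.3 * (-0.8660, 0.5000) = (-14.2456 + -8.0540, 7.8069 + 4.6500) = (-22.2996, 12.4569)
End effector: (-22.2996, 12.4569)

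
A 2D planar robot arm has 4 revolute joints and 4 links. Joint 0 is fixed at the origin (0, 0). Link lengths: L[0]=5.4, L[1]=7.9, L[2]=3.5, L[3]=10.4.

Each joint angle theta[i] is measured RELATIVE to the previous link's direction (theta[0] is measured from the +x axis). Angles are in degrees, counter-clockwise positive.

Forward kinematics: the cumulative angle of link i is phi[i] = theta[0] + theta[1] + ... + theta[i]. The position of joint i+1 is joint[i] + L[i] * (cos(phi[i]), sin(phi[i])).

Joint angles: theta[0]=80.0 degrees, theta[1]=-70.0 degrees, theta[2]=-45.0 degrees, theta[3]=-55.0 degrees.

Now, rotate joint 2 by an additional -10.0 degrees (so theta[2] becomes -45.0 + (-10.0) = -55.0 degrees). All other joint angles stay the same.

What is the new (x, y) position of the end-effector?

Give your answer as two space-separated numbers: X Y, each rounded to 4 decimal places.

Answer: 9.3866 -6.0271

Derivation:
joint[0] = (0.0000, 0.0000)  (base)
link 0: phi[0] = 80 = 80 deg
  cos(80 deg) = 0.1736, sin(80 deg) = 0.9848
  joint[1] = (0.0000, 0.0000) + 5.4 * (0.1736, 0.9848) = (0.0000 + 0.9377, 0.0000 + 5.3180) = (0.9377, 5.3180)
link 1: phi[1] = 80 + -70 = 10 deg
  cos(10 deg) = 0.9848, sin(10 deg) = 0.1736
  joint[2] = (0.9377, 5.3180) + 7.9 * (0.9848, 0.1736) = (0.9377 + 7.7800, 5.3180 + 1.3718) = (8.7177, 6.6898)
link 2: phi[2] = 80 + -70 + -55 = -45 deg
  cos(-45 deg) = 0.7071, sin(-45 deg) = -0.7071
  joint[3] = (8.7177, 6.6898) + 3.5 * (0.7071, -0.7071) = (8.7177 + 2.4749, 6.6898 + -2.4749) = (11.1926, 4.2149)
link 3: phi[3] = 80 + -70 + -55 + -55 = -100 deg
  cos(-100 deg) = -0.1736, sin(-100 deg) = -0.9848
  joint[4] = (11.1926, 4.2149) + 10.4 * (-0.1736, -0.9848) = (11.1926 + -1.8059, 4.2149 + -10.2420) = (9.3866, -6.0271)
End effector: (9.3866, -6.0271)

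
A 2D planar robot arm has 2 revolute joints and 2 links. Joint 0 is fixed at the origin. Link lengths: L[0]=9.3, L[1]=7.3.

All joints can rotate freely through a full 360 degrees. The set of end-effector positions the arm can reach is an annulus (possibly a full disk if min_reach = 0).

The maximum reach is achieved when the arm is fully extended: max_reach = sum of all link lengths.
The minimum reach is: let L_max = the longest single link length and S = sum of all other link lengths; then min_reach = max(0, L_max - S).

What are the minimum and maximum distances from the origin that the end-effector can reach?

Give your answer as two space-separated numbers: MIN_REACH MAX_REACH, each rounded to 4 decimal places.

Link lengths: [9.3, 7.3]
max_reach = 9.3 + 7.3 = 16.6
L_max = max([9.3, 7.3]) = 9.3
S (sum of others) = 16.6 - 9.3 = 7.3
min_reach = max(0, 9.3 - 7.3) = max(0, 2) = 2

Answer: 2.0000 16.6000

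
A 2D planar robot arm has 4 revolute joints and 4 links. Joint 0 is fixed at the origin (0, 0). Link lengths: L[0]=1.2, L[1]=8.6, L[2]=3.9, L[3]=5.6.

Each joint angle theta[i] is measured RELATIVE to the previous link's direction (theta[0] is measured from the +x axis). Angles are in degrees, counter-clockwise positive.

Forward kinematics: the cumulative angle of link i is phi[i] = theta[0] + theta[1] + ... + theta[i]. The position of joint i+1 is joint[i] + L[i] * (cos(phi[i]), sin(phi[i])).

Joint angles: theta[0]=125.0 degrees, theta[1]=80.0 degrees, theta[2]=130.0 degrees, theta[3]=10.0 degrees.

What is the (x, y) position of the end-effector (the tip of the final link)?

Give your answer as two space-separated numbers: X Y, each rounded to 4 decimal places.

Answer: 0.4612 -5.7491

Derivation:
joint[0] = (0.0000, 0.0000)  (base)
link 0: phi[0] = 125 = 125 deg
  cos(125 deg) = -0.5736, sin(125 deg) = 0.8192
  joint[1] = (0.0000, 0.0000) + 1.2 * (-0.5736, 0.8192) = (0.0000 + -0.6883, 0.0000 + 0.9830) = (-0.6883, 0.9830)
link 1: phi[1] = 125 + 80 = 205 deg
  cos(205 deg) = -0.9063, sin(205 deg) = -0.4226
  joint[2] = (-0.6883, 0.9830) + 8.6 * (-0.9063, -0.4226) = (-0.6883 + -7.7942, 0.9830 + -3.6345) = (-8.4825, -2.6515)
link 2: phi[2] = 125 + 80 + 130 = 335 deg
  cos(335 deg) = 0.9063, sin(335 deg) = -0.4226
  joint[3] = (-8.4825, -2.6515) + 3.9 * (0.9063, -0.4226) = (-8.4825 + 3.5346, -2.6515 + -1.6482) = (-4.9479, -4.2997)
link 3: phi[3] = 125 + 80 + 130 + 10 = 345 deg
  cos(345 deg) = 0.9659, sin(345 deg) = -0.2588
  joint[4] = (-4.9479, -4.2997) + 5.6 * (0.9659, -0.2588) = (-4.9479 + 5.4092, -4.2997 + -1.4494) = (0.4612, -5.7491)
End effector: (0.4612, -5.7491)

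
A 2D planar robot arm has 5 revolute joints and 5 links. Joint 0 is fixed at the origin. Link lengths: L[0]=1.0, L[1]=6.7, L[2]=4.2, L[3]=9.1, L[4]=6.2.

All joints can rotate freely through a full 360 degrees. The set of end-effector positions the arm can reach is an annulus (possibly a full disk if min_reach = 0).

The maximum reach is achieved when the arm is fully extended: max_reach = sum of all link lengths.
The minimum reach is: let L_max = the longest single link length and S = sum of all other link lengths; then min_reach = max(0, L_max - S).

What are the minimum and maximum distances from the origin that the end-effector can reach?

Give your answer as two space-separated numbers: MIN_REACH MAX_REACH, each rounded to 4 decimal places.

Answer: 0.0000 27.2000

Derivation:
Link lengths: [1.0, 6.7, 4.2, 9.1, 6.2]
max_reach = 1 + 6.7 + 4.2 + 9.1 + 6.2 = 27.2
L_max = max([1.0, 6.7, 4.2, 9.1, 6.2]) = 9.1
S (sum of others) = 27.2 - 9.1 = 18.1
min_reach = max(0, 9.1 - 18.1) = max(0, -9) = 0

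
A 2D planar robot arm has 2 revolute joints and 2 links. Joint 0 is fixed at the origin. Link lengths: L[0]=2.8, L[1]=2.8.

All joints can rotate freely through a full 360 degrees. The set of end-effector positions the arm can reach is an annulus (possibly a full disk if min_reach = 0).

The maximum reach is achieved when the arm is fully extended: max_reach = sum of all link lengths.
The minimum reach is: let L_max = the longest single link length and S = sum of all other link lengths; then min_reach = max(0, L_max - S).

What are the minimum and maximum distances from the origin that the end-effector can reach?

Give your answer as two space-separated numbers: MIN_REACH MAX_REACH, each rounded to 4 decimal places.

Answer: 0.0000 5.6000

Derivation:
Link lengths: [2.8, 2.8]
max_reach = 2.8 + 2.8 = 5.6
L_max = max([2.8, 2.8]) = 2.8
S (sum of others) = 5.6 - 2.8 = 2.8
min_reach = max(0, 2.8 - 2.8) = max(0, 0) = 0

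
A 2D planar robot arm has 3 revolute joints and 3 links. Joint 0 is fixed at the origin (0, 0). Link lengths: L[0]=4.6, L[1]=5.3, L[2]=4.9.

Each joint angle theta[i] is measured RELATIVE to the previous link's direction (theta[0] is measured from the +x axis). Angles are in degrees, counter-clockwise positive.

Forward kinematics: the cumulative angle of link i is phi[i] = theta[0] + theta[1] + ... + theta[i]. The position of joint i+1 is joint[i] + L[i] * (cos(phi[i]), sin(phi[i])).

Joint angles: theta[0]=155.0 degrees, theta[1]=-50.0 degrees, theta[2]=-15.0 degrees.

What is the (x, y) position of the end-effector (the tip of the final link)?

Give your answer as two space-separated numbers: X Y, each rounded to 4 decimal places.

joint[0] = (0.0000, 0.0000)  (base)
link 0: phi[0] = 155 = 155 deg
  cos(155 deg) = -0.9063, sin(155 deg) = 0.4226
  joint[1] = (0.0000, 0.0000) + 4.6 * (-0.9063, 0.4226) = (0.0000 + -4.1690, 0.0000 + 1.9440) = (-4.1690, 1.9440)
link 1: phi[1] = 155 + -50 = 105 deg
  cos(105 deg) = -0.2588, sin(105 deg) = 0.9659
  joint[2] = (-4.1690, 1.9440) + 5.3 * (-0.2588, 0.9659) = (-4.1690 + -1.3717, 1.9440 + 5.1194) = (-5.5408, 7.0635)
link 2: phi[2] = 155 + -50 + -15 = 90 deg
  cos(90 deg) = 0.0000, sin(90 deg) = 1.0000
  joint[3] = (-5.5408, 7.0635) + 4.9 * (0.0000, 1.0000) = (-5.5408 + 0.0000, 7.0635 + 4.9000) = (-5.5408, 11.9635)
End effector: (-5.5408, 11.9635)

Answer: -5.5408 11.9635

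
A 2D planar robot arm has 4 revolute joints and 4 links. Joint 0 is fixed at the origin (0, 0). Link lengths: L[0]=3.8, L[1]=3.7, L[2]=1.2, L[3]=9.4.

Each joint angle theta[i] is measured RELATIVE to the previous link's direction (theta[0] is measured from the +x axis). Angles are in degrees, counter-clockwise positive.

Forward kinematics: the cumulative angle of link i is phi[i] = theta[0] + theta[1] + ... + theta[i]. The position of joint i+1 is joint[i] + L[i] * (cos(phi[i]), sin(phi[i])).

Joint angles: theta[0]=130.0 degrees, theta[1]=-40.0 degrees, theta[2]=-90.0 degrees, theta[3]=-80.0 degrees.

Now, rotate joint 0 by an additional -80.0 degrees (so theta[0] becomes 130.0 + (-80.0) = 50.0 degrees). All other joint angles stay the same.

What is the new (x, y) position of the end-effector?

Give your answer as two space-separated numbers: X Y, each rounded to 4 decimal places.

Answer: -2.5384 -0.8433

Derivation:
joint[0] = (0.0000, 0.0000)  (base)
link 0: phi[0] = 50 = 50 deg
  cos(50 deg) = 0.6428, sin(50 deg) = 0.7660
  joint[1] = (0.0000, 0.0000) + 3.8 * (0.6428, 0.7660) = (0.0000 + 2.4426, 0.0000 + 2.9110) = (2.4426, 2.9110)
link 1: phi[1] = 50 + -40 = 10 deg
  cos(10 deg) = 0.9848, sin(10 deg) = 0.1736
  joint[2] = (2.4426, 2.9110) + 3.7 * (0.9848, 0.1736) = (2.4426 + 3.6438, 2.9110 + 0.6425) = (6.0864, 3.5535)
link 2: phi[2] = 50 + -40 + -90 = -80 deg
  cos(-80 deg) = 0.1736, sin(-80 deg) = -0.9848
  joint[3] = (6.0864, 3.5535) + 1.2 * (0.1736, -0.9848) = (6.0864 + 0.2084, 3.5535 + -1.1818) = (6.2948, 2.3717)
link 3: phi[3] = 50 + -40 + -90 + -80 = -160 deg
  cos(-160 deg) = -0.9397, sin(-160 deg) = -0.3420
  joint[4] = (6.2948, 2.3717) + 9.4 * (-0.9397, -0.3420) = (6.2948 + -8.8331, 2.3717 + -3.2150) = (-2.5384, -0.8433)
End effector: (-2.5384, -0.8433)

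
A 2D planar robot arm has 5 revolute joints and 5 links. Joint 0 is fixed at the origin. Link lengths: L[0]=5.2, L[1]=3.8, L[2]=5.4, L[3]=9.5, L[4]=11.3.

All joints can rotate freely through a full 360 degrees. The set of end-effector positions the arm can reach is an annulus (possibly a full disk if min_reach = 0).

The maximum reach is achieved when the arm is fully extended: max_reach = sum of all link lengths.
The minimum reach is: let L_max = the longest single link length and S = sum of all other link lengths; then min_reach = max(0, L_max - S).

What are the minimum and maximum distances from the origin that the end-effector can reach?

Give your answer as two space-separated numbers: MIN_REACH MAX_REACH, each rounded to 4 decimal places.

Link lengths: [5.2, 3.8, 5.4, 9.5, 11.3]
max_reach = 5.2 + 3.8 + 5.4 + 9.5 + 11.3 = 35.2
L_max = max([5.2, 3.8, 5.4, 9.5, 11.3]) = 11.3
S (sum of others) = 35.2 - 11.3 = 23.9
min_reach = max(0, 11.3 - 23.9) = max(0, -12.6) = 0

Answer: 0.0000 35.2000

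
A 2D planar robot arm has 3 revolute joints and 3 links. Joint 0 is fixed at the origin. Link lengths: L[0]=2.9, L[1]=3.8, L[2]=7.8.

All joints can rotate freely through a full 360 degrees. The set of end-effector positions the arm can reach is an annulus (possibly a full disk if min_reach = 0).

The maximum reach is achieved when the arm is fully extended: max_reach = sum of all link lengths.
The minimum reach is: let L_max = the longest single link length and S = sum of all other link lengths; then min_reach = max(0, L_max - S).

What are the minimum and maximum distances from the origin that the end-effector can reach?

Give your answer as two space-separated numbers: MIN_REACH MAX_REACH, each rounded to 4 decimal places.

Answer: 1.1000 14.5000

Derivation:
Link lengths: [2.9, 3.8, 7.8]
max_reach = 2.9 + 3.8 + 7.8 = 14.5
L_max = max([2.9, 3.8, 7.8]) = 7.8
S (sum of others) = 14.5 - 7.8 = 6.7
min_reach = max(0, 7.8 - 6.7) = max(0, 1.1) = 1.1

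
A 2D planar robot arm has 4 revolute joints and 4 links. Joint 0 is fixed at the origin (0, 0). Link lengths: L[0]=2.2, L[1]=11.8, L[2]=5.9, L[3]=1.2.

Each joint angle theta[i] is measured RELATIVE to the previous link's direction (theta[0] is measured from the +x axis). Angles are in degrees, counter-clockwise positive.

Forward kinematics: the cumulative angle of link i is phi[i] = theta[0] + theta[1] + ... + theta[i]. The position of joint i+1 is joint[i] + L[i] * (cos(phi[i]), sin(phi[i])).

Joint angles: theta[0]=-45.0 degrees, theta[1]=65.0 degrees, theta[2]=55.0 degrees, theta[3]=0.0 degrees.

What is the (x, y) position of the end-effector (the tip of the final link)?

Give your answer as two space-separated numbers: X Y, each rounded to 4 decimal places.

Answer: 14.4816 9.3383

Derivation:
joint[0] = (0.0000, 0.0000)  (base)
link 0: phi[0] = -45 = -45 deg
  cos(-45 deg) = 0.7071, sin(-45 deg) = -0.7071
  joint[1] = (0.0000, 0.0000) + 2.2 * (0.7071, -0.7071) = (0.0000 + 1.5556, 0.0000 + -1.5556) = (1.5556, -1.5556)
link 1: phi[1] = -45 + 65 = 20 deg
  cos(20 deg) = 0.9397, sin(20 deg) = 0.3420
  joint[2] = (1.5556, -1.5556) + 11.8 * (0.9397, 0.3420) = (1.5556 + 11.0884, -1.5556 + 4.0358) = (12.6440, 2.4802)
link 2: phi[2] = -45 + 65 + 55 = 75 deg
  cos(75 deg) = 0.2588, sin(75 deg) = 0.9659
  joint[3] = (12.6440, 2.4802) + 5.9 * (0.2588, 0.9659) = (12.6440 + 1.5270, 2.4802 + 5.6990) = (14.1710, 8.1792)
link 3: phi[3] = -45 + 65 + 55 + 0 = 75 deg
  cos(75 deg) = 0.2588, sin(75 deg) = 0.9659
  joint[4] = (14.1710, 8.1792) + 1.2 * (0.2588, 0.9659) = (14.1710 + 0.3106, 8.1792 + 1.1591) = (14.4816, 9.3383)
End effector: (14.4816, 9.3383)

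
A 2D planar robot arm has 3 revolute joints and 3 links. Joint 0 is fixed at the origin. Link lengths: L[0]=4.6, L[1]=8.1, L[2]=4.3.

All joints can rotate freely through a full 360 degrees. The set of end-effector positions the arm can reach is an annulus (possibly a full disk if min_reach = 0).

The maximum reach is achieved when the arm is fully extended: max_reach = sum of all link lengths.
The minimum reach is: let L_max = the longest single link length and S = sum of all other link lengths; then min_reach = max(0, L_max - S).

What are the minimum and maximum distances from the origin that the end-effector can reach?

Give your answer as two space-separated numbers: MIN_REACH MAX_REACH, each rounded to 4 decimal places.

Answer: 0.0000 17.0000

Derivation:
Link lengths: [4.6, 8.1, 4.3]
max_reach = 4.6 + 8.1 + 4.3 = 17
L_max = max([4.6, 8.1, 4.3]) = 8.1
S (sum of others) = 17 - 8.1 = 8.9
min_reach = max(0, 8.1 - 8.9) = max(0, -0.8) = 0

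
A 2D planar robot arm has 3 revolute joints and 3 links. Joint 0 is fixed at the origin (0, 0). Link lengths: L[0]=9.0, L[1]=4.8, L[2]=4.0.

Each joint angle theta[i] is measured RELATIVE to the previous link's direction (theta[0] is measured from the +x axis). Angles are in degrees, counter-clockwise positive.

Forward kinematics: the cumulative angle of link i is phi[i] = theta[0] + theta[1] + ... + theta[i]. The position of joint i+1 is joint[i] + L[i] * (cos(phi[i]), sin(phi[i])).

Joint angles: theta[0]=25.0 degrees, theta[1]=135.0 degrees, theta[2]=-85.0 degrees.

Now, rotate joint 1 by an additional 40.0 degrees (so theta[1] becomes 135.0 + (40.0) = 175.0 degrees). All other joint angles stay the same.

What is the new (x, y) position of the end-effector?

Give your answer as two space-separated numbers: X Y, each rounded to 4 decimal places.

Answer: 1.9558 5.7871

Derivation:
joint[0] = (0.0000, 0.0000)  (base)
link 0: phi[0] = 25 = 25 deg
  cos(25 deg) = 0.9063, sin(25 deg) = 0.4226
  joint[1] = (0.0000, 0.0000) + 9 * (0.9063, 0.4226) = (0.0000 + 8.1568, 0.0000 + 3.8036) = (8.1568, 3.8036)
link 1: phi[1] = 25 + 175 = 200 deg
  cos(200 deg) = -0.9397, sin(200 deg) = -0.3420
  joint[2] = (8.1568, 3.8036) + 4.8 * (-0.9397, -0.3420) = (8.1568 + -4.5105, 3.8036 + -1.6417) = (3.6462, 2.1619)
link 2: phi[2] = 25 + 175 + -85 = 115 deg
  cos(115 deg) = -0.4226, sin(115 deg) = 0.9063
  joint[3] = (3.6462, 2.1619) + 4 * (-0.4226, 0.9063) = (3.6462 + -1.6905, 2.1619 + 3.6252) = (1.9558, 5.7871)
End effector: (1.9558, 5.7871)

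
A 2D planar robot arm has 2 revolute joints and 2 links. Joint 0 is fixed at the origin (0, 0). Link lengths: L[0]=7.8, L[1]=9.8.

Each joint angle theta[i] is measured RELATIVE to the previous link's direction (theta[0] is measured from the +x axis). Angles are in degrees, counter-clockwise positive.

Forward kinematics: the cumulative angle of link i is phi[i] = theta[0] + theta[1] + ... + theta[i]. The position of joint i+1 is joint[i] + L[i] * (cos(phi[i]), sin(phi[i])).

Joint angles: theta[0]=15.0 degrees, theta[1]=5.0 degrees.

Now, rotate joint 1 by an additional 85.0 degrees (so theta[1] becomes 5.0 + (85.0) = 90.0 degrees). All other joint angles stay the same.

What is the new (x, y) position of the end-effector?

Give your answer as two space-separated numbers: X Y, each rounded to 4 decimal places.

joint[0] = (0.0000, 0.0000)  (base)
link 0: phi[0] = 15 = 15 deg
  cos(15 deg) = 0.9659, sin(15 deg) = 0.2588
  joint[1] = (0.0000, 0.0000) + 7.8 * (0.9659, 0.2588) = (0.0000 + 7.5342, 0.0000 + 2.0188) = (7.5342, 2.0188)
link 1: phi[1] = 15 + 90 = 105 deg
  cos(105 deg) = -0.2588, sin(105 deg) = 0.9659
  joint[2] = (7.5342, 2.0188) + 9.8 * (-0.2588, 0.9659) = (7.5342 + -2.5364, 2.0188 + 9.4661) = (4.9978, 11.4849)
End effector: (4.9978, 11.4849)

Answer: 4.9978 11.4849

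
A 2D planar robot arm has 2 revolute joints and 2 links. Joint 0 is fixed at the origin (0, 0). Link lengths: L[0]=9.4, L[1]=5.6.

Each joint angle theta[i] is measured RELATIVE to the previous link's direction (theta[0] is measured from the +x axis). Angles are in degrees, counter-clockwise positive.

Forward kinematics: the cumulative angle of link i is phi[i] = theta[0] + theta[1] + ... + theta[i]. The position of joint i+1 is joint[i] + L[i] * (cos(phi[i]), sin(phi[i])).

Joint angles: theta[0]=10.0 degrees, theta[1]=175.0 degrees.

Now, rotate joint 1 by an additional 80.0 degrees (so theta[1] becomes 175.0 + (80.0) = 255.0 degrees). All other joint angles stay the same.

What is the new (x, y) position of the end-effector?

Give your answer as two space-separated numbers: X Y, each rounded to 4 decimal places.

Answer: 8.7691 -3.9464

Derivation:
joint[0] = (0.0000, 0.0000)  (base)
link 0: phi[0] = 10 = 10 deg
  cos(10 deg) = 0.9848, sin(10 deg) = 0.1736
  joint[1] = (0.0000, 0.0000) + 9.4 * (0.9848, 0.1736) = (0.0000 + 9.2572, 0.0000 + 1.6323) = (9.2572, 1.6323)
link 1: phi[1] = 10 + 255 = 265 deg
  cos(265 deg) = -0.0872, sin(265 deg) = -0.9962
  joint[2] = (9.2572, 1.6323) + 5.6 * (-0.0872, -0.9962) = (9.2572 + -0.4881, 1.6323 + -5.5787) = (8.7691, -3.9464)
End effector: (8.7691, -3.9464)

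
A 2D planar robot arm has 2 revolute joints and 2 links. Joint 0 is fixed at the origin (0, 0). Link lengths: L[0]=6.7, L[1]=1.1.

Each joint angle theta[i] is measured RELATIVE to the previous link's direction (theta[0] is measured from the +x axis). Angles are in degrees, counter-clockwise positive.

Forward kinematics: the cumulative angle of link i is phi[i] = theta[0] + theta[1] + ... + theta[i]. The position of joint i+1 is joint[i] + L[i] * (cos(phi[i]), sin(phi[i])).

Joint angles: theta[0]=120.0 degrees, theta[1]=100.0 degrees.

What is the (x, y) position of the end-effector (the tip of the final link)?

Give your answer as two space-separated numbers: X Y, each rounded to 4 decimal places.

Answer: -4.1926 5.0953

Derivation:
joint[0] = (0.0000, 0.0000)  (base)
link 0: phi[0] = 120 = 120 deg
  cos(120 deg) = -0.5000, sin(120 deg) = 0.8660
  joint[1] = (0.0000, 0.0000) + 6.7 * (-0.5000, 0.8660) = (0.0000 + -3.3500, 0.0000 + 5.8024) = (-3.3500, 5.8024)
link 1: phi[1] = 120 + 100 = 220 deg
  cos(220 deg) = -0.7660, sin(220 deg) = -0.6428
  joint[2] = (-3.3500, 5.8024) + 1.1 * (-0.7660, -0.6428) = (-3.3500 + -0.8426, 5.8024 + -0.7071) = (-4.1926, 5.0953)
End effector: (-4.1926, 5.0953)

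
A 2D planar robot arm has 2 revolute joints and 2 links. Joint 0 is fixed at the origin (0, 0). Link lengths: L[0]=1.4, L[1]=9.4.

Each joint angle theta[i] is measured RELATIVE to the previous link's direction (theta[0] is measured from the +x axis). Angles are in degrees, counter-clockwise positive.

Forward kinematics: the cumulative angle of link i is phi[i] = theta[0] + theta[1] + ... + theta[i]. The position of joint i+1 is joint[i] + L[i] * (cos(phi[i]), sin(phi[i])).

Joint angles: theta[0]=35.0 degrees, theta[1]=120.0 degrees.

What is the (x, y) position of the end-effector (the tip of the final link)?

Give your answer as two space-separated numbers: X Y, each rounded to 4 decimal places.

joint[0] = (0.0000, 0.0000)  (base)
link 0: phi[0] = 35 = 35 deg
  cos(35 deg) = 0.8192, sin(35 deg) = 0.5736
  joint[1] = (0.0000, 0.0000) + 1.4 * (0.8192, 0.5736) = (0.0000 + 1.1468, 0.0000 + 0.8030) = (1.1468, 0.8030)
link 1: phi[1] = 35 + 120 = 155 deg
  cos(155 deg) = -0.9063, sin(155 deg) = 0.4226
  joint[2] = (1.1468, 0.8030) + 9.4 * (-0.9063, 0.4226) = (1.1468 + -8.5193, 0.8030 + 3.9726) = (-7.3725, 4.7756)
End effector: (-7.3725, 4.7756)

Answer: -7.3725 4.7756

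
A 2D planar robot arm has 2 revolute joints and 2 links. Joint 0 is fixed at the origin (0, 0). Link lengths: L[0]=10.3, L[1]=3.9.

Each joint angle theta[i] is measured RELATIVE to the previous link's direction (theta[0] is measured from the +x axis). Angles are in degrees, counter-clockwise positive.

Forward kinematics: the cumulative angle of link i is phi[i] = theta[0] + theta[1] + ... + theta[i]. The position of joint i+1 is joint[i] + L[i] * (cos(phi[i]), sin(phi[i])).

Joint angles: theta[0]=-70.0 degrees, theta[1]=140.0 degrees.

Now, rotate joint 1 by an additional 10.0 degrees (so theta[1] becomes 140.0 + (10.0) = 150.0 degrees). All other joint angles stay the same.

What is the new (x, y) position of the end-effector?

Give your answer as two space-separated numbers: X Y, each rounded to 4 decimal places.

joint[0] = (0.0000, 0.0000)  (base)
link 0: phi[0] = -70 = -70 deg
  cos(-70 deg) = 0.3420, sin(-70 deg) = -0.9397
  joint[1] = (0.0000, 0.0000) + 10.3 * (0.3420, -0.9397) = (0.0000 + 3.5228, 0.0000 + -9.6788) = (3.5228, -9.6788)
link 1: phi[1] = -70 + 150 = 80 deg
  cos(80 deg) = 0.1736, sin(80 deg) = 0.9848
  joint[2] = (3.5228, -9.6788) + 3.9 * (0.1736, 0.9848) = (3.5228 + 0.6772, -9.6788 + 3.8408) = (4.2000, -5.8381)
End effector: (4.2000, -5.8381)

Answer: 4.2000 -5.8381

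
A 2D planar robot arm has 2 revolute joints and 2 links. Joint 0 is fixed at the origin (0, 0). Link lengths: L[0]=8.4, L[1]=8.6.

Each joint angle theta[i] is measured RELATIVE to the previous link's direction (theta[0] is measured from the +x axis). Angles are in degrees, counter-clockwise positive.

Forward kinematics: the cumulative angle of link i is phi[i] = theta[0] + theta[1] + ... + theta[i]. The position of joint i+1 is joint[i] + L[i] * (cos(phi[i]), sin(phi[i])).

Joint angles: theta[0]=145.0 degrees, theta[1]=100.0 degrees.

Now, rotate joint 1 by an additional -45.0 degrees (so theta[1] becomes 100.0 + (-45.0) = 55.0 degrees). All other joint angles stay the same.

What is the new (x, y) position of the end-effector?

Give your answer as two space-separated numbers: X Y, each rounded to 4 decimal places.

Answer: -14.9622 1.8767

Derivation:
joint[0] = (0.0000, 0.0000)  (base)
link 0: phi[0] = 145 = 145 deg
  cos(145 deg) = -0.8192, sin(145 deg) = 0.5736
  joint[1] = (0.0000, 0.0000) + 8.4 * (-0.8192, 0.5736) = (0.0000 + -6.8809, 0.0000 + 4.8180) = (-6.8809, 4.8180)
link 1: phi[1] = 145 + 55 = 200 deg
  cos(200 deg) = -0.9397, sin(200 deg) = -0.3420
  joint[2] = (-6.8809, 4.8180) + 8.6 * (-0.9397, -0.3420) = (-6.8809 + -8.0814, 4.8180 + -2.9414) = (-14.9622, 1.8767)
End effector: (-14.9622, 1.8767)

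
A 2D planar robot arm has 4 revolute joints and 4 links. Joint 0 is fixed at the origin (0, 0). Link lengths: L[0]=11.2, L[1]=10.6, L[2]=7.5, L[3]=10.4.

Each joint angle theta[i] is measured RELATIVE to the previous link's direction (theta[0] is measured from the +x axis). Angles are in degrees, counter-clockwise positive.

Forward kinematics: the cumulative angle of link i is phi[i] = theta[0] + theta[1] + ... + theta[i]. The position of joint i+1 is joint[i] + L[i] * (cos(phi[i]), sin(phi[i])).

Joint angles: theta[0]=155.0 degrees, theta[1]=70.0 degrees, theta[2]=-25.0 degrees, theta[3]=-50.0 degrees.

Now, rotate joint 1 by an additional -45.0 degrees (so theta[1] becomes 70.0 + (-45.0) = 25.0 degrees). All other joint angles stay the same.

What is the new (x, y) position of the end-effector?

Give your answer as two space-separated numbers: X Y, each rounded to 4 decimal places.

joint[0] = (0.0000, 0.0000)  (base)
link 0: phi[0] = 155 = 155 deg
  cos(155 deg) = -0.9063, sin(155 deg) = 0.4226
  joint[1] = (0.0000, 0.0000) + 11.2 * (-0.9063, 0.4226) = (0.0000 + -10.1506, 0.0000 + 4.7333) = (-10.1506, 4.7333)
link 1: phi[1] = 155 + 25 = 180 deg
  cos(180 deg) = -1.0000, sin(180 deg) = 0.0000
  joint[2] = (-10.1506, 4.7333) + 10.6 * (-1.0000, 0.0000) = (-10.1506 + -10.6000, 4.7333 + 0.0000) = (-20.7506, 4.7333)
link 2: phi[2] = 155 + 25 + -25 = 155 deg
  cos(155 deg) = -0.9063, sin(155 deg) = 0.4226
  joint[3] = (-20.7506, 4.7333) + 7.5 * (-0.9063, 0.4226) = (-20.7506 + -6.7973, 4.7333 + 3.1696) = (-27.5480, 7.9030)
link 3: phi[3] = 155 + 25 + -25 + -50 = 105 deg
  cos(105 deg) = -0.2588, sin(105 deg) = 0.9659
  joint[4] = (-27.5480, 7.9030) + 10.4 * (-0.2588, 0.9659) = (-27.5480 + -2.6917, 7.9030 + 10.0456) = (-30.2397, 17.9486)
End effector: (-30.2397, 17.9486)

Answer: -30.2397 17.9486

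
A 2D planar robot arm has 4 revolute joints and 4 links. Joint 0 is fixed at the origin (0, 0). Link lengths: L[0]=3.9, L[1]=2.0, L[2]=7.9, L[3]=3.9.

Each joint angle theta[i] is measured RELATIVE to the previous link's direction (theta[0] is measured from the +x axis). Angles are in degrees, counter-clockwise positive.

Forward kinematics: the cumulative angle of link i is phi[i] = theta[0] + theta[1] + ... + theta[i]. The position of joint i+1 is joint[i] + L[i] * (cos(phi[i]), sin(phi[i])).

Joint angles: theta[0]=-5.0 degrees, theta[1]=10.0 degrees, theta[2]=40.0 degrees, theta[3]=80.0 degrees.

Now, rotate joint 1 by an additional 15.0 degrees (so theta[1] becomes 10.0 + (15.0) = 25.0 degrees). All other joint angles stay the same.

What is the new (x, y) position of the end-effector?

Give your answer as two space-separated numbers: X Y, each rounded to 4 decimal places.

Answer: 6.7270 9.6926

Derivation:
joint[0] = (0.0000, 0.0000)  (base)
link 0: phi[0] = -5 = -5 deg
  cos(-5 deg) = 0.9962, sin(-5 deg) = -0.0872
  joint[1] = (0.0000, 0.0000) + 3.9 * (0.9962, -0.0872) = (0.0000 + 3.8852, 0.0000 + -0.3399) = (3.8852, -0.3399)
link 1: phi[1] = -5 + 25 = 20 deg
  cos(20 deg) = 0.9397, sin(20 deg) = 0.3420
  joint[2] = (3.8852, -0.3399) + 2 * (0.9397, 0.3420) = (3.8852 + 1.8794, -0.3399 + 0.6840) = (5.7645, 0.3441)
link 2: phi[2] = -5 + 25 + 40 = 60 deg
  cos(60 deg) = 0.5000, sin(60 deg) = 0.8660
  joint[3] = (5.7645, 0.3441) + 7.9 * (0.5000, 0.8660) = (5.7645 + 3.9500, 0.3441 + 6.8416) = (9.7145, 7.1857)
link 3: phi[3] = -5 + 25 + 40 + 80 = 140 deg
  cos(140 deg) = -0.7660, sin(140 deg) = 0.6428
  joint[4] = (9.7145, 7.1857) + 3.9 * (-0.7660, 0.6428) = (9.7145 + -2.9876, 7.1857 + 2.5069) = (6.7270, 9.6926)
End effector: (6.7270, 9.6926)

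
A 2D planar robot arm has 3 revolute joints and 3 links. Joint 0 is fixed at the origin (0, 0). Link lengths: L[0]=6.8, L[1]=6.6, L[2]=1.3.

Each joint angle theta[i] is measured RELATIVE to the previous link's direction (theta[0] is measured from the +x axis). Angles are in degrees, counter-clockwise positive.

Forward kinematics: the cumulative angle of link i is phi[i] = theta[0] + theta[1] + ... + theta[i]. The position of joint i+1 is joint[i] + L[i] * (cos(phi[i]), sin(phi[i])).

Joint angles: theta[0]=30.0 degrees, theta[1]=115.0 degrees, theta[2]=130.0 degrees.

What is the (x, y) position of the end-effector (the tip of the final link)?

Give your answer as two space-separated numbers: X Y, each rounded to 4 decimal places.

Answer: 0.5959 5.8906

Derivation:
joint[0] = (0.0000, 0.0000)  (base)
link 0: phi[0] = 30 = 30 deg
  cos(30 deg) = 0.8660, sin(30 deg) = 0.5000
  joint[1] = (0.0000, 0.0000) + 6.8 * (0.8660, 0.5000) = (0.0000 + 5.8890, 0.0000 + 3.4000) = (5.8890, 3.4000)
link 1: phi[1] = 30 + 115 = 145 deg
  cos(145 deg) = -0.8192, sin(145 deg) = 0.5736
  joint[2] = (5.8890, 3.4000) + 6.6 * (-0.8192, 0.5736) = (5.8890 + -5.4064, 3.4000 + 3.7856) = (0.4826, 7.1856)
link 2: phi[2] = 30 + 115 + 130 = 275 deg
  cos(275 deg) = 0.0872, sin(275 deg) = -0.9962
  joint[3] = (0.4826, 7.1856) + 1.3 * (0.0872, -0.9962) = (0.4826 + 0.1133, 7.1856 + -1.2951) = (0.5959, 5.8906)
End effector: (0.5959, 5.8906)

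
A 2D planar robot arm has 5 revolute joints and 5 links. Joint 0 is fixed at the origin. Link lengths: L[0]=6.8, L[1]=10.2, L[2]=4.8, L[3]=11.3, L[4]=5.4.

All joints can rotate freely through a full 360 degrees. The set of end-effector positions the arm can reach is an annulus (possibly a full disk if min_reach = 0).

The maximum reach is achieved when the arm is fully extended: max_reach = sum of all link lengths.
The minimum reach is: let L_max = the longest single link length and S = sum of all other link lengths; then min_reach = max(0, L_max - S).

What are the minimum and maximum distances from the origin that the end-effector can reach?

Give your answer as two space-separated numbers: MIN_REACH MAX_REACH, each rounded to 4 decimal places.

Answer: 0.0000 38.5000

Derivation:
Link lengths: [6.8, 10.2, 4.8, 11.3, 5.4]
max_reach = 6.8 + 10.2 + 4.8 + 11.3 + 5.4 = 38.5
L_max = max([6.8, 10.2, 4.8, 11.3, 5.4]) = 11.3
S (sum of others) = 38.5 - 11.3 = 27.2
min_reach = max(0, 11.3 - 27.2) = max(0, -15.9) = 0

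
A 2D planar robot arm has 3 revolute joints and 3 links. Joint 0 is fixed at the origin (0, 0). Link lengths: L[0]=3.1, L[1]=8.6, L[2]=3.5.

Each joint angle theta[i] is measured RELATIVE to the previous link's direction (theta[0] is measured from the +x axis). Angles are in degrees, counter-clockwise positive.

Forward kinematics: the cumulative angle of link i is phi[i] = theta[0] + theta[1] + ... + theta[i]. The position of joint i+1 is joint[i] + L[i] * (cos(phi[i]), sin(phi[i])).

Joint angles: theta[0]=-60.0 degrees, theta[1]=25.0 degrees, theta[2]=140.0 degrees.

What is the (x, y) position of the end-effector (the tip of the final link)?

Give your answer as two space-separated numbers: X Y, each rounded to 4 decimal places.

Answer: 7.6888 -4.2367

Derivation:
joint[0] = (0.0000, 0.0000)  (base)
link 0: phi[0] = -60 = -60 deg
  cos(-60 deg) = 0.5000, sin(-60 deg) = -0.8660
  joint[1] = (0.0000, 0.0000) + 3.1 * (0.5000, -0.8660) = (0.0000 + 1.5500, 0.0000 + -2.6847) = (1.5500, -2.6847)
link 1: phi[1] = -60 + 25 = -35 deg
  cos(-35 deg) = 0.8192, sin(-35 deg) = -0.5736
  joint[2] = (1.5500, -2.6847) + 8.6 * (0.8192, -0.5736) = (1.5500 + 7.0447, -2.6847 + -4.9328) = (8.5947, -7.6174)
link 2: phi[2] = -60 + 25 + 140 = 105 deg
  cos(105 deg) = -0.2588, sin(105 deg) = 0.9659
  joint[3] = (8.5947, -7.6174) + 3.5 * (-0.2588, 0.9659) = (8.5947 + -0.9059, -7.6174 + 3.3807) = (7.6888, -4.2367)
End effector: (7.6888, -4.2367)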